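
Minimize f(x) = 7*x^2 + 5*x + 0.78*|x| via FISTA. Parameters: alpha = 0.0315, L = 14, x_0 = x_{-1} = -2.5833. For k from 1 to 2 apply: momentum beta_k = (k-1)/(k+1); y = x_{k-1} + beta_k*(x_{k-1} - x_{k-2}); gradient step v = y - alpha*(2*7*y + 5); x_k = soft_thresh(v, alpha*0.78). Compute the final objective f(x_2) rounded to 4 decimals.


FISTA on f(x) = 7*x^2 + 5*x + 0.78*|x|
L = 14, alpha = 0.0315
Iteration 1: beta = 0.0, y = -2.5833 + 0.0*(-2.5833 + 2.5833) = -2.5833
  grad(y) = -31.1662, v = y - alpha*grad = -1.6016
  prox(v) = soft_thresh(-1.6016, 0.0246) = -1.577
Iteration 2: beta = 0.3333, y = -1.577 + 0.3333*(-1.577 + 2.5833) = -1.2416
  grad(y) = -12.3818, v = y - alpha*grad = -0.8515
  prox(v) = soft_thresh(-0.8515, 0.0246) = -0.827
f(x_2) = 7*(-0.827)^2 + 5*(-0.827) + 0.78*|-0.827| = 1.2973


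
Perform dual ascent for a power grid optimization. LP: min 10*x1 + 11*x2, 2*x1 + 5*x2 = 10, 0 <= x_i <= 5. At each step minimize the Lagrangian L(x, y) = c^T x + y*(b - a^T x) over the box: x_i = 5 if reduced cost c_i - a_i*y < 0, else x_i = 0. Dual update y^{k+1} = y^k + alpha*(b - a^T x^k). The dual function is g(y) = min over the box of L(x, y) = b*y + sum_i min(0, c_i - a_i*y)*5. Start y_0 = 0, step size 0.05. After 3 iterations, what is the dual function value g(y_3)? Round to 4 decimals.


Dual ascent for LP: min 10*x1 + 11*x2, 2*x1 + 5*x2 = 10, 0 <= x_i <= 5
Step 1: y^k = 0.0, reduced costs: (10.0, 11.0)
  x^k = (0.0, 0.0), subgradient = b - a^T x = 10.0
  y^{k+1} = 0.0 + 0.05*10.0 = 0.5
Step 2: y^k = 0.5, reduced costs: (9.0, 8.5)
  x^k = (0.0, 0.0), subgradient = b - a^T x = 10.0
  y^{k+1} = 0.5 + 0.05*10.0 = 1.0
Step 3: y^k = 1.0, reduced costs: (8.0, 6.0)
  x^k = (0.0, 0.0), subgradient = b - a^T x = 10.0
  y^{k+1} = 1.0 + 0.05*10.0 = 1.5
Dual objective at y_3 = 1.5: reduced costs (7.0, 3.5), box minimizer x = (0.0, 0.0)
g(y_3) = b*y + (c1 - a1*y)*x1 + (c2 - a2*y)*x2 = 10*1.5 + 7.0*0.0 + 3.5*0.0 = 15.0 + 0.0 + 0.0 = 15.0


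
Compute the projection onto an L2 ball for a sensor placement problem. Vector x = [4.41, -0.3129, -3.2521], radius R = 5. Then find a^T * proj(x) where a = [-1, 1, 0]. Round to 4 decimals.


Step 1: Compute ||x|| (intermediates to 6 decimals).
||x|| = sqrt(4.41^2 + (-0.3129)^2 + (-3.2521)^2) = 5.488366
Step 2: Project.
Since ||x|| > R, scale = R/||x|| = 5/5.488366 = 0.911018, proj(x) = scale * x
proj(x) = [4.017589, -0.285058, -2.962722]
Step 3: Dot product.
a^T * proj(x) = -1*4.017589 + 1*(-0.285058) + 0*(-2.962722) = -4.3026


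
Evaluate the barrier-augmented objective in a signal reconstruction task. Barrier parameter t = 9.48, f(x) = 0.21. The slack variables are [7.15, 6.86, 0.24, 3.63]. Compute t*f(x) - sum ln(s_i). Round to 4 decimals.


Step 1: Compute log-barrier.
ln values: [1.9671, 1.9257, -1.4271, 1.2892]
phi = -(1.9671 + 1.9257 - 1.4271 + 1.2892) = -3.7549
Step 2: Compute augmented objective.
t*f(x) = 9.48*0.21 = 1.9908
Total = 1.9908 - 3.7549 = -1.7641


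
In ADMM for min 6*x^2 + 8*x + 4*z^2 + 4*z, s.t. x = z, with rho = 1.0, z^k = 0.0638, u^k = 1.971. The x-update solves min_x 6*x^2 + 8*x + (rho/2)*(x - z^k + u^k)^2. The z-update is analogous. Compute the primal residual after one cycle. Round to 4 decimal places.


ADMM iteration with rho = 1.0, z^k = 0.0638, u^k = 1.971
Step 1: x-update.
Minimize 6*x^2 + 8*x + (1.0/2)*(x - 0.0638 + 1.971)^2
FOC: (2*6 + 1.0)*x = -8 + 1.0*(0.0638 - 1.971)
x^{k+1} = -0.7621
Step 2: z-update.
Minimize 4*z^2 + 4*z + (1.0/2)*(-0.7621 - z + 1.971)^2
FOC: (2*4 + 1.0)*z = -4 + 1.0*(-0.7621 + 1.971)
z^{k+1} = -0.3101
Step 3: u-update.
u^{k+1} = 1.971 - 0.7621 + 0.3101 = 1.519
Step 4: Primal residual = |-0.7621 + 0.3101| = 0.452


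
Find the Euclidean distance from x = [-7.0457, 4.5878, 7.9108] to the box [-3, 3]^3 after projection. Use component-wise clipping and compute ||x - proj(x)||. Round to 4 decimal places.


Project each component onto [-3, 3].
clip(-7.0457) = -3.0, clip(4.5878) = 3.0, clip(7.9108) = 3.0
Projection = [-3.0, 3.0, 3.0]
Squared diffs: [16.3677, 2.5211, 24.116]
Distance = sqrt(43.0048) = 6.5578


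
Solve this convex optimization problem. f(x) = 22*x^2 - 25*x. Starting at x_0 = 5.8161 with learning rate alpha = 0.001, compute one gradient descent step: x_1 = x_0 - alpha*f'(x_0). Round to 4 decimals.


We compute the gradient at x_0 and apply the update.
f'(x) = 44*x - 25
f'(5.8161) = 44*5.8161 - 25 = 230.9084
x_1 = 5.8161 - 0.001*230.9084 = 5.5852


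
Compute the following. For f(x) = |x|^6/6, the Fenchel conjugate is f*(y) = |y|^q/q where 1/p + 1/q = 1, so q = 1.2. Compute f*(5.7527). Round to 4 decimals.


The conjugate exponent q satisfies 1/p + 1/q = 1.
p = 6, so q = 6/(6 - 1) = 1.2
|y|^q = 5.7527^1.2 = 8.1629
f*(5.7527) = 8.1629 / 1.2 = 6.8024


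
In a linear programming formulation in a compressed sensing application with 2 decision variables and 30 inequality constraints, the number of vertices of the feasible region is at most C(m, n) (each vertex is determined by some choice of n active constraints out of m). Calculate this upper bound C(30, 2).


Each vertex corresponds to some choice of n active constraints out of m, so the number of vertices is at most C(m, n) = m! / (n!(m-n)!).
m = 30, n = 2
Numerator: 30 * 29
Denominator: 2! = 2
C(30, 2) = 435


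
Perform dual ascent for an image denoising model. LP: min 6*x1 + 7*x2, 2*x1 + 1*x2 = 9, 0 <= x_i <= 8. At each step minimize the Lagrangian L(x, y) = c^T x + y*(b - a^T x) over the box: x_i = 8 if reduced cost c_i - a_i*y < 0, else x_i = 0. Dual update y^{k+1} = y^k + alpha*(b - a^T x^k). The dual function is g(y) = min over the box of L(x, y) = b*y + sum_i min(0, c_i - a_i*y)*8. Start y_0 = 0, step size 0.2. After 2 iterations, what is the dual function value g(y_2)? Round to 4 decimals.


Dual ascent for LP: min 6*x1 + 7*x2, 2*x1 + 1*x2 = 9, 0 <= x_i <= 8
Step 1: y^k = 0.0, reduced costs: (6.0, 7.0)
  x^k = (0.0, 0.0), subgradient = b - a^T x = 9.0
  y^{k+1} = 0.0 + 0.2*9.0 = 1.8
Step 2: y^k = 1.8, reduced costs: (2.4, 5.2)
  x^k = (0.0, 0.0), subgradient = b - a^T x = 9.0
  y^{k+1} = 1.8 + 0.2*9.0 = 3.6
Dual objective at y_2 = 3.6: reduced costs (-1.2, 3.4), box minimizer x = (8.0, 0.0)
g(y_2) = b*y + (c1 - a1*y)*x1 + (c2 - a2*y)*x2 = 9*3.6 + (-1.2)*8.0 + 3.4*0.0 = 32.4 - 9.6 + 0.0 = 22.8


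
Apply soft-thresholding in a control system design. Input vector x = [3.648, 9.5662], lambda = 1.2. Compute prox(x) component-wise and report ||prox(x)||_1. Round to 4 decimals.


Soft-thresholding with lambda = 1.2:
prox(3.648) = sign(3.648)*max(|3.648| - 1.2, 0) = 2.448
prox(9.5662) = sign(9.5662)*max(|9.5662| - 1.2, 0) = 8.3662
prox(x) = [2.448, 8.3662]
||prox(x)||_1 = 2.448 + 8.3662 = 10.8142


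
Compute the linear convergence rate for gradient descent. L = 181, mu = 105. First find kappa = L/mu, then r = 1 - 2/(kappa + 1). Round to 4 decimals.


Step 1: Compute the condition number.
kappa = L/mu = 181/105 = 1.7238
Step 2: Compute the convergence rate.
r = 1 - 2/(kappa + 1) = 1 - 2*mu/(L + mu) = (L - mu)/(L + mu) = 76/286 = 0.2657


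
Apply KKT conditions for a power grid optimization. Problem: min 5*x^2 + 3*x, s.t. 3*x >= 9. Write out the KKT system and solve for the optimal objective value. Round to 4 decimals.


Step 1: Try lambda = 0 (constraint inactive).
x_unc = -3/(2*5) = -0.3
Check: 3*-0.3 = -0.9 < 9 -- violated!
Step 2: Constraint must be active: 3*x = 9
x* = 9/3 = 3.0
lambda = (2*5*3.0 + 3)/3 = 11.0
Step 3: Compute optimal value.
f(x*) = 5*3.0^2 + 3*3.0 = 54.0


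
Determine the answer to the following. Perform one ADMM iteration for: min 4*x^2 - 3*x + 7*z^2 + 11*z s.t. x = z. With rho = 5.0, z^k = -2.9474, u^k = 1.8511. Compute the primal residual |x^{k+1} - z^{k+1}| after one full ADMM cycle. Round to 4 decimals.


ADMM iteration with rho = 5.0, z^k = -2.9474, u^k = 1.8511
Step 1: x-update.
Minimize 4*x^2 - 3*x + (5.0/2)*(x + 2.9474 + 1.8511)^2
FOC: (2*4 + 5.0)*x = 3 + 5.0*(-2.9474 - 1.8511)
x^{k+1} = -1.6148
Step 2: z-update.
Minimize 7*z^2 + 11*z + (5.0/2)*(-1.6148 - z + 1.8511)^2
FOC: (2*7 + 5.0)*z = -11 + 5.0*(-1.6148 + 1.8511)
z^{k+1} = -0.5168
Step 3: u-update.
u^{k+1} = 1.8511 - 1.6148 + 0.5168 = 0.7531
Step 4: Primal residual = |-1.6148 + 0.5168| = 1.098


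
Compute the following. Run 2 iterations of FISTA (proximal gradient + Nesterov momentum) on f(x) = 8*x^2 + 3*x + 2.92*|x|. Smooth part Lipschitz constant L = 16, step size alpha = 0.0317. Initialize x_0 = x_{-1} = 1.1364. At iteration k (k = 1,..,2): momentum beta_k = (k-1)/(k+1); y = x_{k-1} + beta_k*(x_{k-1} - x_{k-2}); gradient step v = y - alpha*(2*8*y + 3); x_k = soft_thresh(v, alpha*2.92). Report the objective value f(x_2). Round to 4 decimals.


FISTA on f(x) = 8*x^2 + 3*x + 2.92*|x|
L = 16, alpha = 0.0317
Iteration 1: beta = 0.0, y = 1.1364 + 0.0*(1.1364 - 1.1364) = 1.1364
  grad(y) = 21.1824, v = y - alpha*grad = 0.4649
  prox(v) = soft_thresh(0.4649, 0.0926) = 0.3724
Iteration 2: beta = 0.3333, y = 0.3724 + 0.3333*(0.3724 - 1.1364) = 0.1177
  grad(y) = 4.8828, v = y - alpha*grad = -0.0371
  prox(v) = soft_thresh(-0.0371, 0.0926) = 0.0
f(x_2) = 8*0.0^2 + 3*0.0 + 2.92*|0.0| = 0.0


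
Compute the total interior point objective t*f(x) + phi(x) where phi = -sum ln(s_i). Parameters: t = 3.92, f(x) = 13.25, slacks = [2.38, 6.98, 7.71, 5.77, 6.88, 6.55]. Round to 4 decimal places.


Step 1: Compute log-barrier.
ln values: [0.8671, 1.943, 2.0425, 1.7527, 1.9286, 1.8795]
phi = -(0.8671 + 1.943 + 2.0425 + 1.7527 + 1.9286 + 1.8795) = -10.4134
Step 2: Compute augmented objective.
t*f(x) = 3.92*13.25 = 51.94
Total = 51.94 - 10.4134 = 41.5266


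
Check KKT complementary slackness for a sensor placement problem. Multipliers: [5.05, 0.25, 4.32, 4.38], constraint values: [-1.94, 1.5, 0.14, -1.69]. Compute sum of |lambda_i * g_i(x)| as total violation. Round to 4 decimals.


KKT complementary slackness check:
lambda_1 * g_1 = 5.05 * -1.94 = -9.797
lambda_2 * g_2 = 0.25 * 1.5 = 0.375
lambda_3 * g_3 = 4.32 * 0.14 = 0.6048
lambda_4 * g_4 = 4.38 * -1.69 = -7.4022
Total violation = 9.797 + 0.375 + 0.6048 + 7.4022 = 18.179


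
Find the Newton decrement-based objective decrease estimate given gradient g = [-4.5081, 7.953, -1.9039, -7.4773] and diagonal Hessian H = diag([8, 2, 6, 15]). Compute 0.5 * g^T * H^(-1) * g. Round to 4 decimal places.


Step 1: H is diagonal, so H^(-1) * g = [-0.5635, 3.9765, -0.3173, -0.4985].
Step 2: g^T H^(-1) g = sum_i g_i^2 / H_ii
  = (-4.5081)^2/8 + (7.953)^2/2 + (-1.9039)^2/6 + (-7.4773)^2/15
  = 2.5404 + 31.6251 + 0.6041 + 3.7273 = 38.4969
Step 3: Objective decrease = 0.5 * g^T H^(-1) g = 19.2485


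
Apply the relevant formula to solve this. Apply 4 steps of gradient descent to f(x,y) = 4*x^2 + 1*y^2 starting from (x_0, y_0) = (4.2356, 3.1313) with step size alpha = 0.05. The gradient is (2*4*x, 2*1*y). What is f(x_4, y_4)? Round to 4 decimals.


Gradient descent on f(x,y) = 4*x^2 + 1*y^2.
Starting point: (4.2356, 3.1313), alpha = 0.05
Step 1: grad_x = 2*4*4.2356 = 33.8848, grad_y = 2*1*3.1313 = 6.2626
  x_1 = 4.2356 - 0.05*33.8848 = 2.5414
  y_1 = 3.1313 - 0.05*6.2626 = 2.8182
Step 2: grad_x = 2*4*2.5414 = 20.3309, grad_y = 2*1*2.8182 = 5.6363
  x_2 = 2.5414 - 0.05*20.3309 = 1.5248
  y_2 = 2.8182 - 0.05*5.6363 = 2.5364
Step 3: grad_x = 2*4*1.5248 = 12.1985, grad_y = 2*1*2.5364 = 5.0727
  x_3 = 1.5248 - 0.05*12.1985 = 0.9149
  y_3 = 2.5364 - 0.05*5.0727 = 2.2827
Step 4: grad_x = 2*4*0.9149 = 7.3191, grad_y = 2*1*2.2827 = 4.5654
  x_4 = 0.9149 - 0.05*7.3191 = 0.5489
  y_4 = 2.2827 - 0.05*4.5654 = 2.0544
f(0.5489, 2.0544) = 4*0.5489^2 + 1*2.0544^2 = 5.4261


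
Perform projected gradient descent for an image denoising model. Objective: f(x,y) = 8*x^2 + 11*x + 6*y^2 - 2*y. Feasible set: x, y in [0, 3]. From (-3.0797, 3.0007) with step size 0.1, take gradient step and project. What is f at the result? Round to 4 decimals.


Step 1: Compute gradient at (-3.0797, 3.0007).
grad_x = 2*8*-3.0797 + 11 = -38.2752
grad_y = 2*6*3.0007 - 2 = 34.0084
Step 2: Gradient step.
x_raw = -3.0797 - 0.1*-38.2752 = 0.7478
y_raw = 3.0007 - 0.1*34.0084 = -0.4001
Step 3: Project onto [0, 3].
x_proj = clip(0.7478) = 0.7478
y_proj = clip(-0.4001) = 0.0
Step 4: Evaluate f.
f(0.7478, 0.0) = 12.6999


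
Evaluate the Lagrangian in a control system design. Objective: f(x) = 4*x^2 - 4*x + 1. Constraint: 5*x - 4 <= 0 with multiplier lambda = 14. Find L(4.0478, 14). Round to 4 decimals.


Step 1: Evaluate f(x).
f(4.0478) = 4*4.0478^2 - 4*4.0478 + 1 = 50.3475
Step 2: Evaluate g(x).
g(4.0478) = 5*4.0478 - 4 = 16.239
Step 3: Compute Lagrangian.
L = 50.3475 + 14*16.239 = 277.6935


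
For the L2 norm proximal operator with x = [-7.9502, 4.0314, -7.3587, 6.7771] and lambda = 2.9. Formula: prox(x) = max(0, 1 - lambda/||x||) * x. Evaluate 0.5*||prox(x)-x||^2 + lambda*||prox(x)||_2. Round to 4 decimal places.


Step 1: Compute ||x||.
||x|| = 13.3992
Step 2: Compute scaling factor.
scale = max(0, 1 - 2.9/13.3992) = 0.7836
Step 3: prox(x) = [-6.2295, 3.1589, -5.766, 5.3103]
||prox(x)|| = 10.4992
Step 4: Proximal objective.
0.5*||prox-x||^2 = 4.205
lambda*||prox|| = 30.4477
Total = 34.6526


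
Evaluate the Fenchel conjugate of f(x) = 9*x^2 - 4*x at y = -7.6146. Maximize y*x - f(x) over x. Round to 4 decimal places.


f*(y) = sup_x {y*x - a*x^2 - b*x} = sup_x {(y-b)*x - a*x^2}
FOC: (y - b) - 2a*x = 0 => x* = (y - b)/(2a)
x* = (-7.6146 + 4)/(2*9) = -0.2008
f*(-7.6146) = (y-b)^2/(4a) = (-7.6146 + 4)^2/(4*9)
= 13.0653/36 = 0.3629


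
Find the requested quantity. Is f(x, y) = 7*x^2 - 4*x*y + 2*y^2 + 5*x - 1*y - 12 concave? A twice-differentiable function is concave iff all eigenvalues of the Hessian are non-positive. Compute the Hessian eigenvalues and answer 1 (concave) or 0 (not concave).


The Hessian of f(x,y) = 7*x^2 - 4*x*y + 2*y^2 + 5*x - 1*y - 12 is:
H = [[14, -4], [-4, 4]]
Trace = 14 + 4 = 18
Determinant = 14*4 - (-4)^2 = 40
Discriminant = (18)^2 - 4*40 = 164.0
Eigenvalues: lambda_1 = 2.5969, lambda_2 = 15.4031
The function is not concave.

0


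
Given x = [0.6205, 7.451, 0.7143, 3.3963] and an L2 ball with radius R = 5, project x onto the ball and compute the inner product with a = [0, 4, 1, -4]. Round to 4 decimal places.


Step 1: Compute ||x|| (intermediates to 6 decimals).
||x|| = sqrt(0.6205^2 + 7.451^2 + 0.7143^2 + 3.3963^2) = 8.243027
Step 2: Project.
Since ||x|| > R, scale = R/||x|| = 5/8.243027 = 0.606573, proj(x) = scale * x
proj(x) = [0.376379, 4.519575, 0.433275, 2.060104]
Step 3: Dot product.
a^T * proj(x) = 0*0.376379 + 4*4.519575 + 1*0.433275 - 4*2.060104 = 10.2712


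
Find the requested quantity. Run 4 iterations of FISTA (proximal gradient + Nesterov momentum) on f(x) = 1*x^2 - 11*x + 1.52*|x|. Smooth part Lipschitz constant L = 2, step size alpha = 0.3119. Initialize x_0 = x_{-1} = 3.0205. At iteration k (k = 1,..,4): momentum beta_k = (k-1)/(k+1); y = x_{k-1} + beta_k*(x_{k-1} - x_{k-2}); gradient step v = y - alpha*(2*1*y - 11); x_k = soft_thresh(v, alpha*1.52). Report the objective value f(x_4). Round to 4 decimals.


FISTA on f(x) = 1*x^2 - 11*x + 1.52*|x|
L = 2, alpha = 0.3119
Iteration 1: beta = 0.0, y = 3.0205 + 0.0*(3.0205 - 3.0205) = 3.0205
  grad(y) = -4.959, v = y - alpha*grad = 4.5672
  prox(v) = soft_thresh(4.5672, 0.4741) = 4.0931
Iteration 2: beta = 0.3333, y = 4.0931 + 0.3333*(4.0931 - 3.0205) = 4.4507
  grad(y) = -2.0987, v = y - alpha*grad = 5.1052
  prox(v) = soft_thresh(5.1052, 0.4741) = 4.6312
Iteration 3: beta = 0.5, y = 4.6312 + 0.5*(4.6312 - 4.0931) = 4.9002
  grad(y) = -1.1997, v = y - alpha*grad = 5.2743
  prox(v) = soft_thresh(5.2743, 0.4741) = 4.8003
Iteration 4: beta = 0.6, y = 4.8003 + 0.6*(4.8003 - 4.6312) = 4.9017
  grad(y) = -1.1966, v = y - alpha*grad = 5.2749
  prox(v) = soft_thresh(5.2749, 0.4741) = 4.8008
f(x_4) = 1*4.8008^2 - 11*4.8008 + 1.52*|4.8008| = -22.4639


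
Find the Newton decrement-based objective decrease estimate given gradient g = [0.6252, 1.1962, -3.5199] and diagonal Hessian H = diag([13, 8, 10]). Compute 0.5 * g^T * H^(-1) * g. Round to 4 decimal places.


Step 1: H is diagonal, so H^(-1) * g = [0.0481, 0.1495, -0.352].
Step 2: g^T H^(-1) g = sum_i g_i^2 / H_ii
  = (0.6252)^2/13 + (1.1962)^2/8 + (-3.5199)^2/10
  = 0.0301 + 0.1789 + 1.239 = 1.4479
Step 3: Objective decrease = 0.5 * g^T H^(-1) g = 0.7239


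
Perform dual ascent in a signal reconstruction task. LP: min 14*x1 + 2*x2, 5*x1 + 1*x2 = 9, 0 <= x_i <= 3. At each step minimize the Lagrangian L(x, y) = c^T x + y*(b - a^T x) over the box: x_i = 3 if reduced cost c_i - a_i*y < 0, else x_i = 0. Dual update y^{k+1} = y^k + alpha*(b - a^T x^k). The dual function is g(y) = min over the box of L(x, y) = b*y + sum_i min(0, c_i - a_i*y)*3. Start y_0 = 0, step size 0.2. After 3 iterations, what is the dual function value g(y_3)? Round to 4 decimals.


Dual ascent for LP: min 14*x1 + 2*x2, 5*x1 + 1*x2 = 9, 0 <= x_i <= 3
Step 1: y^k = 0.0, reduced costs: (14.0, 2.0)
  x^k = (0.0, 0.0), subgradient = b - a^T x = 9.0
  y^{k+1} = 0.0 + 0.2*9.0 = 1.8
Step 2: y^k = 1.8, reduced costs: (5.0, 0.2)
  x^k = (0.0, 0.0), subgradient = b - a^T x = 9.0
  y^{k+1} = 1.8 + 0.2*9.0 = 3.6
Step 3: y^k = 3.6, reduced costs: (-4.0, -1.6)
  x^k = (3.0, 3.0), subgradient = b - a^T x = -9.0
  y^{k+1} = 3.6 + 0.2*-9.0 = 1.8
Dual objective at y_3 = 1.8: reduced costs (5.0, 0.2), box minimizer x = (0.0, 0.0)
g(y_3) = b*y + (c1 - a1*y)*x1 + (c2 - a2*y)*x2 = 9*1.8 + 5.0*0.0 + 0.2*0.0 = 16.2 + 0.0 + 0.0 = 16.2


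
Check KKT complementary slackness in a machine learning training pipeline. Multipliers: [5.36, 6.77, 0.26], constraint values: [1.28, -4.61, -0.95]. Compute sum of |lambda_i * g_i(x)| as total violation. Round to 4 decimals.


KKT complementary slackness check:
lambda_1 * g_1 = 5.36 * 1.28 = 6.8608
lambda_2 * g_2 = 6.77 * -4.61 = -31.2097
lambda_3 * g_3 = 0.26 * -0.95 = -0.247
Total violation = 6.8608 + 31.2097 + 0.247 = 38.3175


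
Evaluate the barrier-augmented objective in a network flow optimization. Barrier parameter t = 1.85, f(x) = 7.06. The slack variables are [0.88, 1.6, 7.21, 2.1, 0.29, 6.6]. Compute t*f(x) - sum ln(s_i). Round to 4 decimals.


Step 1: Compute log-barrier.
ln values: [-0.1278, 0.47, 1.9755, 0.7419, -1.2379, 1.8871]
phi = -(-0.1278 + 0.47 + 1.9755 + 0.7419 - 1.2379 + 1.8871) = -3.7088
Step 2: Compute augmented objective.
t*f(x) = 1.85*7.06 = 13.061
Total = 13.061 - 3.7088 = 9.3522


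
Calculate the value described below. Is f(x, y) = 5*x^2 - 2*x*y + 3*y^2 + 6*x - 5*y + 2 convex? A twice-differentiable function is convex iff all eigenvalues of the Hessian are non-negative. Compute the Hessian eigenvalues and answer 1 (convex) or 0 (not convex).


The Hessian of f(x,y) = 5*x^2 - 2*x*y + 3*y^2 + 6*x - 5*y + 2 is:
H = [[10, -2], [-2, 6]]
Trace = 10 + 6 = 16
Determinant = 10*6 - (-2)^2 = 56
Discriminant = (16)^2 - 4*56 = 32.0
Eigenvalues: lambda_1 = 5.1716, lambda_2 = 10.8284
The function is convex.

1


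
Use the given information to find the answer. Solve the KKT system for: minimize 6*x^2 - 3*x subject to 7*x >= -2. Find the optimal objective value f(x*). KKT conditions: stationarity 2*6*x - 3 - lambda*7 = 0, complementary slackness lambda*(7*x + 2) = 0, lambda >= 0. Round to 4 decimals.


Step 1: Try lambda = 0 (constraint inactive).
Stationarity: 2*6*x - 3 = 0
x* = 3/(2*6) = 0.25
Check constraint: 7*0.25 = 1.75 >= -2 -- satisfied.
Step 2: Compute optimal value.
f(x*) = 6*0.25^2 - 3*0.25 = -0.375


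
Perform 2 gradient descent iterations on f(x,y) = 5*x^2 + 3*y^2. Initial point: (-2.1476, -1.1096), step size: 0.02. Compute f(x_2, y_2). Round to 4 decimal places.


Gradient descent on f(x,y) = 5*x^2 + 3*y^2.
Starting point: (-2.1476, -1.1096), alpha = 0.02
Step 1: grad_x = 2*5*-2.1476 = -21.476, grad_y = 2*3*-1.1096 = -6.6576
  x_1 = -2.1476 - 0.02*-21.476 = -1.7181
  y_1 = -1.1096 - 0.02*-6.6576 = -0.9764
Step 2: grad_x = 2*5*-1.7181 = -17.1808, grad_y = 2*3*-0.9764 = -5.8587
  x_2 = -1.7181 - 0.02*-17.1808 = -1.3745
  y_2 = -0.9764 - 0.02*-5.8587 = -0.8593
f(-1.3745, -0.8593) = 5*(-1.3745)^2 + 3*(-0.8593)^2 = 11.6608


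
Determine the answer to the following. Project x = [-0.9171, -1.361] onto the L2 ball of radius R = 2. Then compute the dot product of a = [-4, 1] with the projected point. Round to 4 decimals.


Step 1: Compute ||x|| (intermediates to 6 decimals).
||x|| = sqrt((-0.9171)^2 + (-1.361)^2) = 1.641156
Step 2: Project.
Since ||x|| <= R, proj = x (no scaling needed).
proj(x) = [-0.9171, -1.361]
Step 3: Dot product.
a^T * proj(x) = -4*(-0.9171) + 1*(-1.361) = 2.3074


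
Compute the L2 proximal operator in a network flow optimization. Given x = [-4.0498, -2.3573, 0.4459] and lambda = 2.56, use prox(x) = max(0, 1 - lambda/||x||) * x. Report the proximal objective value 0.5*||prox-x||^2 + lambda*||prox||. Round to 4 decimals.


Step 1: Compute ||x||.
||x|| = 4.7071
Step 2: Compute scaling factor.
scale = max(0, 1 - 2.56/4.7071) = 0.4561
Step 3: prox(x) = [-1.8473, -1.0753, 0.2034]
||prox(x)|| = 2.1471
Step 4: Proximal objective.
0.5*||prox-x||^2 = 3.2768
lambda*||prox|| = 5.4966
Total = 8.7733


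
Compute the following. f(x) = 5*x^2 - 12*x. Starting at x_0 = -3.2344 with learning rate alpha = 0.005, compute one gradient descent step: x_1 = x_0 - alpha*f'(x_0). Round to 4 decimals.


We compute the gradient at x_0 and apply the update.
f'(x) = 10*x - 12
f'(-3.2344) = 10*-3.2344 - 12 = -44.344
x_1 = -3.2344 - 0.005*-44.344 = -3.0127


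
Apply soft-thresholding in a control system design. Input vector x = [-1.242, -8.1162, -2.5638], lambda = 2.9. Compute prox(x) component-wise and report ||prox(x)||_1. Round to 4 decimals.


Soft-thresholding with lambda = 2.9:
prox(-1.242) = sign(-1.242)*max(|-1.242| - 2.9, 0) = 0.0
prox(-8.1162) = sign(-8.1162)*max(|-8.1162| - 2.9, 0) = -5.2162
prox(-2.5638) = sign(-2.5638)*max(|-2.5638| - 2.9, 0) = 0.0
prox(x) = [0.0, -5.2162, 0.0]
||prox(x)||_1 = 0.0 + 5.2162 + 0.0 = 5.2162


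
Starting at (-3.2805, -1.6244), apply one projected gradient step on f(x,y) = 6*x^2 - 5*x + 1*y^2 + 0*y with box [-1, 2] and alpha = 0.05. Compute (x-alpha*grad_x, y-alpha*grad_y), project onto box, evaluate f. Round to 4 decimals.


Step 1: Compute gradient at (-3.2805, -1.6244).
grad_x = 2*6*-3.2805 - 5 = -44.366
grad_y = 2*1*-1.6244 + 0 = -3.2488
Step 2: Gradient step.
x_raw = -3.2805 - 0.05*-44.366 = -1.0622
y_raw = -1.6244 - 0.05*-3.2488 = -1.462
Step 3: Project onto [-1, 2].
x_proj = clip(-1.0622) = -1.0
y_proj = clip(-1.462) = -1.0
Step 4: Evaluate f.
f(-1.0, -1.0) = 12.0


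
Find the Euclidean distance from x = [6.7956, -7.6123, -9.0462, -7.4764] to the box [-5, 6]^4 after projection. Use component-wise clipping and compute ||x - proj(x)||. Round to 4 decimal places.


Project each component onto [-5, 6].
clip(6.7956) = 6.0, clip(-7.6123) = -5.0, clip(-9.0462) = -5.0, clip(-7.4764) = -5.0
Projection = [6.0, -5.0, -5.0, -5.0]
Squared diffs: [0.633, 6.8241, 16.3717, 6.1326]
Distance = sqrt(29.9614) = 5.4737


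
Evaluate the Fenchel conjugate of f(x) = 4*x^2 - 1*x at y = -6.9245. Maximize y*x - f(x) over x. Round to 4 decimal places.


f*(y) = sup_x {y*x - a*x^2 - b*x} = sup_x {(y-b)*x - a*x^2}
FOC: (y - b) - 2a*x = 0 => x* = (y - b)/(2a)
x* = (-6.9245 + 1)/(2*4) = -0.7406
f*(-6.9245) = (y-b)^2/(4a) = (-6.9245 + 1)^2/(4*4)
= 35.0997/16 = 2.1937


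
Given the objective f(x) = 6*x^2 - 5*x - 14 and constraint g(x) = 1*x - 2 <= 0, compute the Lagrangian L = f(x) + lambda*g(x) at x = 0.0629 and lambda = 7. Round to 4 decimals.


Step 1: Evaluate f(x).
f(0.0629) = 6*0.0629^2 - 5*0.0629 - 14 = -14.2908
Step 2: Evaluate g(x).
g(0.0629) = 1*0.0629 - 2 = -1.9371
Step 3: Compute Lagrangian.
L = -14.2908 + 7*-1.9371 = -27.8505


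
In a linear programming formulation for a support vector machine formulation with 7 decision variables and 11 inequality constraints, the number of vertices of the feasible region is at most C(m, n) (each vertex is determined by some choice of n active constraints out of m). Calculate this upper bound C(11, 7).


Each vertex corresponds to some choice of n active constraints out of m, so the number of vertices is at most C(m, n) = m! / (n!(m-n)!).
m = 11, n = 7
Numerator: 11 * 10 * 9 * 8 * 7 * 6 * 5
Denominator: 7! = 5040
C(11, 7) = 330


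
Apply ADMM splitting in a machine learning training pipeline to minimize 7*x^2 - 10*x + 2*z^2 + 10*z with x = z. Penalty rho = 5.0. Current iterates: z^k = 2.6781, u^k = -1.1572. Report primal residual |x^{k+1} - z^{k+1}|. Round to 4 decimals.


ADMM iteration with rho = 5.0, z^k = 2.6781, u^k = -1.1572
Step 1: x-update.
Minimize 7*x^2 - 10*x + (5.0/2)*(x - 2.6781 - 1.1572)^2
FOC: (2*7 + 5.0)*x = 10 + 5.0*(2.6781 + 1.1572)
x^{k+1} = 1.5356
Step 2: z-update.
Minimize 2*z^2 + 10*z + (5.0/2)*(1.5356 - z - 1.1572)^2
FOC: (2*2 + 5.0)*z = -10 + 5.0*(1.5356 - 1.1572)
z^{k+1} = -0.9009
Step 3: u-update.
u^{k+1} = -1.1572 + 1.5356 + 0.9009 = 1.2793
Step 4: Primal residual = |1.5356 + 0.9009| = 2.4365


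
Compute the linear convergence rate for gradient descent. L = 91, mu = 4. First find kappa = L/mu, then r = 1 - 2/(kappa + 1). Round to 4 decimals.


Step 1: Compute the condition number.
kappa = L/mu = 91/4 = 22.75
Step 2: Compute the convergence rate.
r = 1 - 2/(kappa + 1) = 1 - 2*mu/(L + mu) = (L - mu)/(L + mu) = 87/95 = 0.9158


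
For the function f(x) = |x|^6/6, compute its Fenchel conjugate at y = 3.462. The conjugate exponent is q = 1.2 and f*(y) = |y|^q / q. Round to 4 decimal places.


The conjugate exponent q satisfies 1/p + 1/q = 1.
p = 6, so q = 6/(6 - 1) = 1.2
|y|^q = 3.462^1.2 = 4.4381
f*(3.462) = 4.4381 / 1.2 = 3.6984


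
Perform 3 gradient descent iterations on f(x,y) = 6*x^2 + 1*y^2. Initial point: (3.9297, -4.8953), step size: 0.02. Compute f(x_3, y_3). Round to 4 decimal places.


Gradient descent on f(x,y) = 6*x^2 + 1*y^2.
Starting point: (3.9297, -4.8953), alpha = 0.02
Step 1: grad_x = 2*6*3.9297 = 47.1564, grad_y = 2*1*-4.8953 = -9.7906
  x_1 = 3.9297 - 0.02*47.1564 = 2.9866
  y_1 = -4.8953 - 0.02*-9.7906 = -4.6995
Step 2: grad_x = 2*6*2.9866 = 35.8389, grad_y = 2*1*-4.6995 = -9.399
  x_2 = 2.9866 - 0.02*35.8389 = 2.2698
  y_2 = -4.6995 - 0.02*-9.399 = -4.5115
Step 3: grad_x = 2*6*2.2698 = 27.2375, grad_y = 2*1*-4.5115 = -9.023
  x_3 = 2.2698 - 0.02*27.2375 = 1.725
  y_3 = -4.5115 - 0.02*-9.023 = -4.331
f(1.725, -4.331) = 6*1.725^2 + 1*(-4.331)^2 = 36.6126


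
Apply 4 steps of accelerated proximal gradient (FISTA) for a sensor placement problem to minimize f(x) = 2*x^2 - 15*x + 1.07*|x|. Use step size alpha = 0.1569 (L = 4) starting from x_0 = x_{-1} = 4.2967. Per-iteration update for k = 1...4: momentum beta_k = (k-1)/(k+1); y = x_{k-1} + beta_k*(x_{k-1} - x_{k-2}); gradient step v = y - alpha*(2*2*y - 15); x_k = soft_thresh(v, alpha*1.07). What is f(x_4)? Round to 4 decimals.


FISTA on f(x) = 2*x^2 - 15*x + 1.07*|x|
L = 4, alpha = 0.1569
Iteration 1: beta = 0.0, y = 4.2967 + 0.0*(4.2967 - 4.2967) = 4.2967
  grad(y) = 2.1868, v = y - alpha*grad = 3.9536
  prox(v) = soft_thresh(3.9536, 0.1679) = 3.7857
Iteration 2: beta = 0.3333, y = 3.7857 + 0.3333*(3.7857 - 4.2967) = 3.6154
  grad(y) = -0.5385, v = y - alpha*grad = 3.6999
  prox(v) = soft_thresh(3.6999, 0.1679) = 3.532
Iteration 3: beta = 0.5, y = 3.532 + 0.5*(3.532 - 3.7857) = 3.4051
  grad(y) = -1.3795, v = y - alpha*grad = 3.6216
  prox(v) = soft_thresh(3.6216, 0.1679) = 3.4537
Iteration 4: beta = 0.6, y = 3.4537 + 0.6*(3.4537 - 3.532) = 3.4067
  grad(y) = -1.3732, v = y - alpha*grad = 3.6222
  prox(v) = soft_thresh(3.6222, 0.1679) = 3.4543
f(x_4) = 2*3.4543^2 - 15*3.4543 + 1.07*|3.4543| = -24.254


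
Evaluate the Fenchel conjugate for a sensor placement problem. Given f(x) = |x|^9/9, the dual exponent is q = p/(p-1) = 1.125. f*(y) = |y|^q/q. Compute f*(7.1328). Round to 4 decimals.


The conjugate exponent q satisfies 1/p + 1/q = 1.
p = 9, so q = 9/(9 - 1) = 1.125
|y|^q = 7.1328^1.125 = 9.1184
f*(7.1328) = 9.1184 / 1.125 = 8.1052


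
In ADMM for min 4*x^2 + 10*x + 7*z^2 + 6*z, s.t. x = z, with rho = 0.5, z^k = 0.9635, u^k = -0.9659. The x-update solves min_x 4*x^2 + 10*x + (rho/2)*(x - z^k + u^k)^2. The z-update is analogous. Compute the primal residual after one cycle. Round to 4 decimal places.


ADMM iteration with rho = 0.5, z^k = 0.9635, u^k = -0.9659
Step 1: x-update.
Minimize 4*x^2 + 10*x + (0.5/2)*(x - 0.9635 - 0.9659)^2
FOC: (2*4 + 0.5)*x = -10 + 0.5*(0.9635 + 0.9659)
x^{k+1} = -1.063
Step 2: z-update.
Minimize 7*z^2 + 6*z + (0.5/2)*(-1.063 - z - 0.9659)^2
FOC: (2*7 + 0.5)*z = -6 + 0.5*(-1.063 - 0.9659)
z^{k+1} = -0.4838
Step 3: u-update.
u^{k+1} = -0.9659 - 1.063 + 0.4838 = -1.5451
Step 4: Primal residual = |-1.063 + 0.4838| = 0.5792


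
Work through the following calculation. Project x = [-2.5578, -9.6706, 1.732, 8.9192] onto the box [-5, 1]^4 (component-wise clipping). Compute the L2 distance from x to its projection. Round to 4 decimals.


Project each component onto [-5, 1].
clip(-2.5578) = -2.5578, clip(-9.6706) = -5.0, clip(1.732) = 1.0, clip(8.9192) = 1.0
Projection = [-2.5578, -5.0, 1.0, 1.0]
Squared diffs: [0.0, 21.8145, 0.5358, 62.7137]
Distance = sqrt(85.064) = 9.223


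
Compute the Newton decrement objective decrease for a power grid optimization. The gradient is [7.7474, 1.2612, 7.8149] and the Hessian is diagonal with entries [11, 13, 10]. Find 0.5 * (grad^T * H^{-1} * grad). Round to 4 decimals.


Step 1: H is diagonal, so H^(-1) * g = [0.7043, 0.097, 0.7815].
Step 2: g^T H^(-1) g = sum_i g_i^2 / H_ii
  = (7.7474)^2/11 + (1.2612)^2/13 + (7.8149)^2/10
  = 5.4566 + 0.1224 + 6.1073 = 11.6862
Step 3: Objective decrease = 0.5 * g^T H^(-1) g = 5.8431


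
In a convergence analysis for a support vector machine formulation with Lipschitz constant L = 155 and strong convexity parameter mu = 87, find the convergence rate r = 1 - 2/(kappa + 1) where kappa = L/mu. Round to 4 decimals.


Step 1: Compute the condition number.
kappa = L/mu = 155/87 = 1.7816
Step 2: Compute the convergence rate.
r = 1 - 2/(kappa + 1) = 1 - 2*mu/(L + mu) = (L - mu)/(L + mu) = 68/242 = 0.281


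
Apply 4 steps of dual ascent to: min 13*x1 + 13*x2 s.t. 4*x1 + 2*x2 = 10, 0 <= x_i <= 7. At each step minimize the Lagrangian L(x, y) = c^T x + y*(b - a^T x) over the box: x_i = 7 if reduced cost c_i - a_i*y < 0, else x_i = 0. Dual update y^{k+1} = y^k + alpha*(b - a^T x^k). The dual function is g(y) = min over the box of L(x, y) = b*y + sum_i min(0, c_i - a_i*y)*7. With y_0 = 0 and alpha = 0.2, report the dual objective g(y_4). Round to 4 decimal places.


Dual ascent for LP: min 13*x1 + 13*x2, 4*x1 + 2*x2 = 10, 0 <= x_i <= 7
Step 1: y^k = 0.0, reduced costs: (13.0, 13.0)
  x^k = (0.0, 0.0), subgradient = b - a^T x = 10.0
  y^{k+1} = 0.0 + 0.2*10.0 = 2.0
Step 2: y^k = 2.0, reduced costs: (5.0, 9.0)
  x^k = (0.0, 0.0), subgradient = b - a^T x = 10.0
  y^{k+1} = 2.0 + 0.2*10.0 = 4.0
Step 3: y^k = 4.0, reduced costs: (-3.0, 5.0)
  x^k = (7.0, 0.0), subgradient = b - a^T x = -18.0
  y^{k+1} = 4.0 + 0.2*-18.0 = 0.4
Step 4: y^k = 0.4, reduced costs: (11.4, 12.2)
  x^k = (0.0, 0.0), subgradient = b - a^T x = 10.0
  y^{k+1} = 0.4 + 0.2*10.0 = 2.4
Dual objective at y_4 = 2.4: reduced costs (3.4, 8.2), box minimizer x = (0.0, 0.0)
g(y_4) = b*y + (c1 - a1*y)*x1 + (c2 - a2*y)*x2 = 10*2.4 + 3.4*0.0 + 8.2*0.0 = 24.0 + 0.0 + 0.0 = 24.0


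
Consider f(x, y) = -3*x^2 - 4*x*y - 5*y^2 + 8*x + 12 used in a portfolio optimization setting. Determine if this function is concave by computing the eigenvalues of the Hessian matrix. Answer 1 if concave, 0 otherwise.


The Hessian of f(x,y) = -3*x^2 - 4*x*y - 5*y^2 + 8*x + 12 is:
H = [[-6, -4], [-4, -10]]
Trace = -6 - 10 = -16
Determinant = -6*-10 - (-4)^2 = 44
Discriminant = (-16)^2 - 4*44 = 80.0
Eigenvalues: lambda_1 = -12.4721, lambda_2 = -3.5279
The function is concave.

1


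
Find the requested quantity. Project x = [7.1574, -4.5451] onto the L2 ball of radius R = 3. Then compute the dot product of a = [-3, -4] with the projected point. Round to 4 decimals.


Step 1: Compute ||x|| (intermediates to 6 decimals).
||x|| = sqrt(7.1574^2 + (-4.5451)^2) = 8.478579
Step 2: Project.
Since ||x|| > R, scale = R/||x|| = 3/8.478579 = 0.353833, proj(x) = scale * x
proj(x) = [2.532524, -1.608206]
Step 3: Dot product.
a^T * proj(x) = -3*2.532524 - 4*(-1.608206) = -1.1647


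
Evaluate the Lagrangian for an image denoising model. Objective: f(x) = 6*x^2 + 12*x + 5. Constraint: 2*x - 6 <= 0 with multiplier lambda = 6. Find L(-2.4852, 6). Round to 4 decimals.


Step 1: Evaluate f(x).
f(-2.4852) = 6*(-2.4852)^2 + 12*(-2.4852) + 5 = 12.2349
Step 2: Evaluate g(x).
g(-2.4852) = 2*-2.4852 - 6 = -10.9704
Step 3: Compute Lagrangian.
L = 12.2349 + 6*-10.9704 = -53.5875


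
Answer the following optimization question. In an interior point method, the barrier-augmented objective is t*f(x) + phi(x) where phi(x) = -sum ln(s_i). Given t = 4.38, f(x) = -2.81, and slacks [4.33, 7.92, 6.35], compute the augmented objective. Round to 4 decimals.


Step 1: Compute log-barrier.
ln values: [1.4656, 2.0694, 1.8485]
phi = -(1.4656 + 2.0694 + 1.8485) = -5.3834
Step 2: Compute augmented objective.
t*f(x) = 4.38*-2.81 = -12.3078
Total = -12.3078 - 5.3834 = -17.6912


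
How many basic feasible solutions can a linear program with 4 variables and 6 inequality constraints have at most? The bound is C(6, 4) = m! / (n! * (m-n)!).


Each vertex corresponds to some choice of n active constraints out of m, so the number of vertices is at most C(m, n) = m! / (n!(m-n)!).
m = 6, n = 4
Numerator: 6 * 5 * 4 * 3
Denominator: 4! = 24
C(6, 4) = 15


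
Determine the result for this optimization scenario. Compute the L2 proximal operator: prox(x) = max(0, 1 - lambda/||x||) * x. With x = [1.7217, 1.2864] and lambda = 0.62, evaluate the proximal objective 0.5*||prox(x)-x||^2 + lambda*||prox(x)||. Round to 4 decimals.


Step 1: Compute ||x||.
||x|| = 2.1492
Step 2: Compute scaling factor.
scale = max(0, 1 - 0.62/2.1492) = 0.7115
Step 3: prox(x) = [1.225, 0.9153]
||prox(x)|| = 1.5292
Step 4: Proximal objective.
0.5*||prox-x||^2 = 0.1922
lambda*||prox|| = 0.9481
Total = 1.1403


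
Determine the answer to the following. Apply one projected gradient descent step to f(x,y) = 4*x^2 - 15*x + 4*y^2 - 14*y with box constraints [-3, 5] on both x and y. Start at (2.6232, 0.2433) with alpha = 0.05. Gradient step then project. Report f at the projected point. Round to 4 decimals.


Step 1: Compute gradient at (2.6232, 0.2433).
grad_x = 2*4*2.6232 - 15 = 5.9856
grad_y = 2*4*0.2433 - 14 = -12.0536
Step 2: Gradient step.
x_raw = 2.6232 - 0.05*5.9856 = 2.3239
y_raw = 0.2433 - 0.05*-12.0536 = 0.846
Step 3: Project onto [-3, 5].
x_proj = clip(2.3239) = 2.3239
y_proj = clip(0.846) = 0.846
Step 4: Evaluate f.
f(2.3239, 0.846) = -22.2374


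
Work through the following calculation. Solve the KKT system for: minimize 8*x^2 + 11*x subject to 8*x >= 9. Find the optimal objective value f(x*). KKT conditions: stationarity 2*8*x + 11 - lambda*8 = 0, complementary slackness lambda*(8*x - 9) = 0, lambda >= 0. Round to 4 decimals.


Step 1: Try lambda = 0 (constraint inactive).
x_unc = -11/(2*8) = -0.6875
Check: 8*-0.6875 = -5.5 < 9 -- violated!
Step 2: Constraint must be active: 8*x = 9
x* = 9/8 = 1.125
lambda = (2*8*1.125 + 11)/8 = 3.625
Step 3: Compute optimal value.
f(x*) = 8*1.125^2 + 11*1.125 = 22.5


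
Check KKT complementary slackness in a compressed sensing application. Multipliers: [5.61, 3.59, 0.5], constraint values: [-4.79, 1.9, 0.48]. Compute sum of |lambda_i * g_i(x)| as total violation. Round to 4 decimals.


KKT complementary slackness check:
lambda_1 * g_1 = 5.61 * -4.79 = -26.8719
lambda_2 * g_2 = 3.59 * 1.9 = 6.821
lambda_3 * g_3 = 0.5 * 0.48 = 0.24
Total violation = 26.8719 + 6.821 + 0.24 = 33.9329


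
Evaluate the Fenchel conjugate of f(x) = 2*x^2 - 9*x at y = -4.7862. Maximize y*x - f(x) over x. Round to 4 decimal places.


f*(y) = sup_x {y*x - a*x^2 - b*x} = sup_x {(y-b)*x - a*x^2}
FOC: (y - b) - 2a*x = 0 => x* = (y - b)/(2a)
x* = (-4.7862 + 9)/(2*2) = 1.0535
f*(-4.7862) = (y-b)^2/(4a) = (-4.7862 + 9)^2/(4*2)
= 17.7561/8 = 2.2195


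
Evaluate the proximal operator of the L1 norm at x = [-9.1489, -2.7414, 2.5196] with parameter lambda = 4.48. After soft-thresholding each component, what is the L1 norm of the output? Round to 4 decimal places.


Soft-thresholding with lambda = 4.48:
prox(-9.1489) = sign(-9.1489)*max(|-9.1489| - 4.48, 0) = -4.6689
prox(-2.7414) = sign(-2.7414)*max(|-2.7414| - 4.48, 0) = 0.0
prox(2.5196) = sign(2.5196)*max(|2.5196| - 4.48, 0) = 0.0
prox(x) = [-4.6689, 0.0, 0.0]
||prox(x)||_1 = 4.6689 + 0.0 + 0.0 = 4.6689


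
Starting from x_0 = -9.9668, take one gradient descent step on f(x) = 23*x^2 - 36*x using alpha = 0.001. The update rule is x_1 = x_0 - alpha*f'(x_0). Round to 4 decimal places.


We compute the gradient at x_0 and apply the update.
f'(x) = 46*x - 36
f'(-9.9668) = 46*-9.9668 - 36 = -494.4728
x_1 = -9.9668 - 0.001*-494.4728 = -9.4723


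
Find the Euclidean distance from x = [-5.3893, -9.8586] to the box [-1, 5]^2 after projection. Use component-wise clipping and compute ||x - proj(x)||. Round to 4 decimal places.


Project each component onto [-1, 5].
clip(-5.3893) = -1.0, clip(-9.8586) = -1.0
Projection = [-1.0, -1.0]
Squared diffs: [19.266, 78.4748]
Distance = sqrt(97.7408) = 9.8864


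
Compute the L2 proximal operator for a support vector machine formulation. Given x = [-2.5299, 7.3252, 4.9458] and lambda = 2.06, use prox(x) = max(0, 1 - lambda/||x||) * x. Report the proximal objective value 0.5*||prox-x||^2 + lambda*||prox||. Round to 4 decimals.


Step 1: Compute ||x||.
||x|| = 9.1935
Step 2: Compute scaling factor.
scale = max(0, 1 - 2.06/9.1935) = 0.7759
Step 3: prox(x) = [-1.963, 5.6838, 3.8376]
||prox(x)|| = 7.1335
Step 4: Proximal objective.
0.5*||prox-x||^2 = 2.1218
lambda*||prox|| = 14.695
Total = 16.8167


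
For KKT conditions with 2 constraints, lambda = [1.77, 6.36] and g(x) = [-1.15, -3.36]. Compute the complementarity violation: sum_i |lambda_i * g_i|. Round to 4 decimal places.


KKT complementary slackness check:
lambda_1 * g_1 = 1.77 * -1.15 = -2.0355
lambda_2 * g_2 = 6.36 * -3.36 = -21.3696
Total violation = 2.0355 + 21.3696 = 23.4051


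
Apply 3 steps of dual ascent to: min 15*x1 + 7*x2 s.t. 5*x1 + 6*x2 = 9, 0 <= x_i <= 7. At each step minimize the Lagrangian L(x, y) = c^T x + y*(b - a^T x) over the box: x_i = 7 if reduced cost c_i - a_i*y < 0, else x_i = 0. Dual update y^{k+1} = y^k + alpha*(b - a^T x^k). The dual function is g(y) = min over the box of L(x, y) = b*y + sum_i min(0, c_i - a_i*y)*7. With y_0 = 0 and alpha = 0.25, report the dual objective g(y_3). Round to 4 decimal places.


Dual ascent for LP: min 15*x1 + 7*x2, 5*x1 + 6*x2 = 9, 0 <= x_i <= 7
Step 1: y^k = 0.0, reduced costs: (15.0, 7.0)
  x^k = (0.0, 0.0), subgradient = b - a^T x = 9.0
  y^{k+1} = 0.0 + 0.25*9.0 = 2.25
Step 2: y^k = 2.25, reduced costs: (3.75, -6.5)
  x^k = (0.0, 7.0), subgradient = b - a^T x = -33.0
  y^{k+1} = 2.25 + 0.25*-33.0 = -6.0
Step 3: y^k = -6.0, reduced costs: (45.0, 43.0)
  x^k = (0.0, 0.0), subgradient = b - a^T x = 9.0
  y^{k+1} = -6.0 + 0.25*9.0 = -3.75
Dual objective at y_3 = -3.75: reduced costs (33.75, 29.5), box minimizer x = (0.0, 0.0)
g(y_3) = b*y + (c1 - a1*y)*x1 + (c2 - a2*y)*x2 = 9*(-3.75) + 33.75*0.0 + 29.5*0.0 = -33.75 + 0.0 + 0.0 = -33.75


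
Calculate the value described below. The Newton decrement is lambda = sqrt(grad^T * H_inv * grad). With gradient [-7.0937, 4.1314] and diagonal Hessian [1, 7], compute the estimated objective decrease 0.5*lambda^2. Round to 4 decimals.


Step 1: H is diagonal, so H^(-1) * g = [-7.0937, 0.5902].
Step 2: g^T H^(-1) g = sum_i g_i^2 / H_ii
  = (-7.0937)^2/1 + (4.1314)^2/7
  = 50.3206 + 2.4384 = 52.7589
Step 3: Objective decrease = 0.5 * g^T H^(-1) g = 26.3795


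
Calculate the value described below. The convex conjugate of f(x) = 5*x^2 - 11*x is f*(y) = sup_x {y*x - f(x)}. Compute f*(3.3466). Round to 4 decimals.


f*(y) = sup_x {y*x - a*x^2 - b*x} = sup_x {(y-b)*x - a*x^2}
FOC: (y - b) - 2a*x = 0 => x* = (y - b)/(2a)
x* = (3.3466 + 11)/(2*5) = 1.4347
f*(3.3466) = (y-b)^2/(4a) = (3.3466 + 11)^2/(4*5)
= 205.8249/20 = 10.2912


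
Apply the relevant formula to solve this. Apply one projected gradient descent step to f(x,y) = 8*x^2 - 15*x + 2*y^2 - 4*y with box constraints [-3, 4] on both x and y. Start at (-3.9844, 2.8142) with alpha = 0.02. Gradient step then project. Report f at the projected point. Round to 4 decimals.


Step 1: Compute gradient at (-3.9844, 2.8142).
grad_x = 2*8*-3.9844 - 15 = -78.7504
grad_y = 2*2*2.8142 - 4 = 7.2568
Step 2: Gradient step.
x_raw = -3.9844 - 0.02*-78.7504 = -2.4094
y_raw = 2.8142 - 0.02*7.2568 = 2.6691
Step 3: Project onto [-3, 4].
x_proj = clip(-2.4094) = -2.4094
y_proj = clip(2.6691) = 2.6691
Step 4: Evaluate f.
f(-2.4094, 2.6691) = 86.1538
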